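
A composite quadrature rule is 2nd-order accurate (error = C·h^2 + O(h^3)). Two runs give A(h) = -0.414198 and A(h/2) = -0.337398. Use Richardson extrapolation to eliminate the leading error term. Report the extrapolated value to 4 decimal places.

-0.3118

The leading error scales as h^2; refining by a factor of 2 reduces it by 2^2 = 4.
Extrapolated value = (4·A(h/2) − A(h)) / (4 − 1)
= (4·(-0.337398) − (-0.414198)) / 3
= -0.935394 / 3 = -0.311798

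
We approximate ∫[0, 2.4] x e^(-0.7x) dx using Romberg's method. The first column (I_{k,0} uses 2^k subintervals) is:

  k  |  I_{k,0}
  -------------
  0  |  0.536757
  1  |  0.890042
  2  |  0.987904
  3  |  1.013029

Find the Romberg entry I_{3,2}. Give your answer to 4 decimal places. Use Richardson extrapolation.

Richardson extrapolation on the trapezoidal column (denominator 4−1=3):
I_{2,1} = (4·0.987904 − 0.890042) / 3 = 1.020525
I_{3,1} = 1.013029 + (1.013029 − 0.987904)/3 = 1.021404
I_{3,2} = (16·1.021404 − 1.020525) / 15 = 1.021463
(Column j=1 coincides with Simpson's rule on the same nodes.)

1.0215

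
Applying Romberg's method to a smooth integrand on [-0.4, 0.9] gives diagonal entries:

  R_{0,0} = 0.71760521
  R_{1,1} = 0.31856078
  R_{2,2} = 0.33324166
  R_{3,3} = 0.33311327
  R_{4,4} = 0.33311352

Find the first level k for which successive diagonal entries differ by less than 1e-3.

k = 3

|R_{1,1} − R_{0,0}| = 0.39904443 ≥ 1e-3
|R_{2,2} − R_{1,1}| = 0.01468088 ≥ 1e-3
|R_{3,3} − R_{2,2}| = 0.00012839 < 1e-3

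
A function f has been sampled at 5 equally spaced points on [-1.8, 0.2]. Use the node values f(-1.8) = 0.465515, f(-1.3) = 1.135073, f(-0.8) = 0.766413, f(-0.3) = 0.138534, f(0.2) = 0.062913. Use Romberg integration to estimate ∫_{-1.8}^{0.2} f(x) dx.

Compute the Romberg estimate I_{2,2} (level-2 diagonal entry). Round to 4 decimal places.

1.1923

I_{0,0} (trapezoid, 1 panel, h=2.0000): 0.528428
I_{1,0} (trapezoid, 2 panels, h=1.0000): 1.030627
I_{2,0} (trapezoid, 4 panels, h=0.5000): 1.152117
I_{1,1} = 1.030627 + (1.030627 − 0.528428)/3 = 1.198027
I_{2,1} = 1.152117 + (1.152117 − 1.030627)/3 = 1.192614
I_{2,2} = 1.192614 + (1.192614 − 1.198027)/15 = 1.192253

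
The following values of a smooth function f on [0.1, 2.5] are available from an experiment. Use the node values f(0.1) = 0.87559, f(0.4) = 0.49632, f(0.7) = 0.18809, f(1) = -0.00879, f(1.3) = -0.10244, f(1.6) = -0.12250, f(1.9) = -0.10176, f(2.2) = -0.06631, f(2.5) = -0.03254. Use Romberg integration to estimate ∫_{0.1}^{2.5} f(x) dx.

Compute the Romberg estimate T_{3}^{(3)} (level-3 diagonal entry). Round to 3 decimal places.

0.201

T_{0}^{(0)} (trapezoid, 1 panel, h=2.4000): 1.01166
T_{1}^{(0)} (trapezoid, 2 panels, h=1.2000): 0.38290
T_{2}^{(0)} (trapezoid, 4 panels, h=0.6000): 0.24325
T_{3}^{(0)} (trapezoid, 8 panels, h=0.3000): 0.21124
T_{1}^{(1)} = 0.38290 + (0.38290 − 1.01166)/3 = 0.17331
T_{2}^{(1)} = 0.24325 + (0.24325 − 0.38290)/3 = 0.19670
T_{3}^{(1)} = 0.21124 + (0.21124 − 0.24325)/3 = 0.20057
T_{2}^{(2)} = 0.19670 + (0.19670 − 0.17331)/15 = 0.19826
T_{3}^{(2)} = 0.20057 + (0.20057 − 0.19670)/15 = 0.20083
T_{3}^{(3)} = 0.20083 + (0.20083 − 0.19826)/63 = 0.20087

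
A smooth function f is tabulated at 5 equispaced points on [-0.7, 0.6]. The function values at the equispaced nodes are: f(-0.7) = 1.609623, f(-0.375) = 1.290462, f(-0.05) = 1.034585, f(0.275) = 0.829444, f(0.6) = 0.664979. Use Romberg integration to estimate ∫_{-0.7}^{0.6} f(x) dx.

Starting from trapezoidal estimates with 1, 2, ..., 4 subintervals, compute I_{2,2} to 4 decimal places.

I_{0,0} (trapezoid, 1 panel, h=1.3000): 1.478491
I_{1,0} (trapezoid, 2 panels, h=0.6500): 1.411726
I_{2,0} (trapezoid, 4 panels, h=0.3250): 1.394832
I_{1,1} = 1.411726 + (1.411726 − 1.478491)/3 = 1.389471
I_{2,1} = 1.394832 + (1.394832 − 1.411726)/3 = 1.389201
I_{2,2} = 1.389201 + (1.389201 − 1.389471)/15 = 1.389183

1.3892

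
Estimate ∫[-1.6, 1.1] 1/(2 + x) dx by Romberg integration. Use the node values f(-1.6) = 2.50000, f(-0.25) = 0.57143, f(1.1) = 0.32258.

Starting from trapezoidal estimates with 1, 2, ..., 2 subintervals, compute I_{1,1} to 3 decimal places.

2.299

I_{0,0} (trapezoid, 1 panel, h=2.7000): 3.81048
I_{1,0} (trapezoid, 2 panels, h=1.3500): 2.67667
I_{1,1} = 2.67667 + (2.67667 − 3.81048)/3 = 2.29873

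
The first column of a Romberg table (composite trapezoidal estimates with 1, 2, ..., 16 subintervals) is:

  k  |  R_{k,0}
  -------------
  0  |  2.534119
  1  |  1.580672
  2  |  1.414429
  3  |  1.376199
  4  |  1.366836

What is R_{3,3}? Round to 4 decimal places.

1.3637

Richardson extrapolation on the trapezoidal column (denominator 4−1=3):
R_{1,1} = (4·1.580672 − 2.534119) / 3 = 1.262856
R_{2,1} = 1.414429 + (1.414429 − 1.580672)/3 = 1.359015
R_{3,1} = (4·1.376199 − 1.414429) / 3 = 1.363456
R_{2,2} = 1.359015 + (1.359015 − 1.262856)/15 = 1.365426
R_{3,2} = (16·1.363456 − 1.359015) / 15 = 1.363752
R_{3,3} = 1.363752 + (1.363752 − 1.365426)/63 = 1.363725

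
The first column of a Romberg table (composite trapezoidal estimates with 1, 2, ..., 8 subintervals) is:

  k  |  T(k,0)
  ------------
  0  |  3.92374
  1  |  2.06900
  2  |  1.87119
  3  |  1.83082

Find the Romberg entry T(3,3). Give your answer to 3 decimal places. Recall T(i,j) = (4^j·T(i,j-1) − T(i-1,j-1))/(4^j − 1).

T(1,1) = 2.06900 + (2.06900 − 3.92374)/3 = 1.45075
T(2,1) = 1.87119 + (1.87119 − 2.06900)/3 = 1.80525
T(3,1) = (4·1.83082 − 1.87119) / 3 = 1.81736
T(2,2) = 1.80525 + (1.80525 − 1.45075)/15 = 1.82888
T(3,2) = (16·1.81736 − 1.80525) / 15 = 1.81817
T(3,3) = (64·1.81817 − 1.82888) / 63 = 1.81800

1.818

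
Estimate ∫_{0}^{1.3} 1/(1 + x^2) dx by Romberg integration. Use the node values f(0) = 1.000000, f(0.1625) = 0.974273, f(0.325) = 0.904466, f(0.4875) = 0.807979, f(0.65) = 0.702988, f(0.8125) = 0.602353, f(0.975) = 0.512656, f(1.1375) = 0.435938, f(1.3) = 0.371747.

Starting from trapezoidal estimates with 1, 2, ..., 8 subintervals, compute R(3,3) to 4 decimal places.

0.9151

R(0,0) (trapezoid, 1 panel, h=1.3000): 0.891636
R(1,0) (trapezoid, 2 panels, h=0.6500): 0.902760
R(2,0) (trapezoid, 4 panels, h=0.3250): 0.911945
R(3,0) (trapezoid, 8 panels, h=0.1625): 0.914311
R(1,1) = 0.902760 + (0.902760 − 0.891636)/3 = 0.906468
R(2,1) = 0.911945 + (0.911945 − 0.902760)/3 = 0.915007
R(3,1) = 0.914311 + (0.914311 − 0.911945)/3 = 0.915100
R(2,2) = 0.915007 + (0.915007 − 0.906468)/15 = 0.915576
R(3,2) = 0.915100 + (0.915100 − 0.915007)/15 = 0.915106
R(3,3) = 0.915106 + (0.915106 − 0.915576)/63 = 0.915099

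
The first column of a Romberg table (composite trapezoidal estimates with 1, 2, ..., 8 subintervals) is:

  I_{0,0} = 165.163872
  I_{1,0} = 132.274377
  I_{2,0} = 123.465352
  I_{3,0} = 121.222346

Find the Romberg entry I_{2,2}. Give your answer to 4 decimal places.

120.4769

I_{1,1} = (4·132.274377 − 165.163872) / 3 = 121.311212
I_{2,1} = 123.465352 + (123.465352 − 132.274377)/3 = 120.529010
I_{2,2} = 120.529010 + (120.529010 − 121.311212)/15 = 120.476863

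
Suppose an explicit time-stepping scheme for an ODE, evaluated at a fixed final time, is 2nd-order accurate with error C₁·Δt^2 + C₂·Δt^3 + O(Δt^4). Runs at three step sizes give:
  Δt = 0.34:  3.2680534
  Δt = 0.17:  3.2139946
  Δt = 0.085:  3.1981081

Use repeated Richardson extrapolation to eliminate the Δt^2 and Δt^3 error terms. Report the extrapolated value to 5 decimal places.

First eliminate the Δt^2 term (factor 2^2 = 4):
  B₁ = (4·3.2139946 − 3.2680534)/3 = 3.1959750
  B₂ = (4·3.1981081 − 3.2139946)/3 = 3.1928126
Then eliminate the Δt^3 term (factor 2^3 = 8):
  (8·3.1928126 − 3.1959750)/7 = 3.1923608

3.19236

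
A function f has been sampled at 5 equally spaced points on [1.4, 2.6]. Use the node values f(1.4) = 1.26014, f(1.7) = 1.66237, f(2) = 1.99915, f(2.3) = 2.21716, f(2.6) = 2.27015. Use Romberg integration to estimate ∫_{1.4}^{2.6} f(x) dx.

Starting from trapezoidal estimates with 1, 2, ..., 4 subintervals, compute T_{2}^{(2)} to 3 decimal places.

T_{0}^{(0)} (trapezoid, 1 panel, h=1.2000): 2.11817
T_{1}^{(0)} (trapezoid, 2 panels, h=0.6000): 2.25858
T_{2}^{(0)} (trapezoid, 4 panels, h=0.3000): 2.29315
T_{1}^{(1)} = 2.25858 + (2.25858 − 2.11817)/3 = 2.30538
T_{2}^{(1)} = 2.29315 + (2.29315 − 2.25858)/3 = 2.30467
T_{2}^{(2)} = 2.30467 + (2.30467 − 2.30538)/15 = 2.30462

2.305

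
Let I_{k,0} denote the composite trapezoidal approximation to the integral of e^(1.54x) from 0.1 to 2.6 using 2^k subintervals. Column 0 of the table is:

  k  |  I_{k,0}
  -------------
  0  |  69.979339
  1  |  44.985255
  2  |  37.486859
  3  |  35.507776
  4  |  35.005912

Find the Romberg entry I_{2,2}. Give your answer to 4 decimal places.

I_{1,1} = (4·44.985255 − 69.979339) / 3 = 36.653894
I_{2,1} = 37.486859 + (37.486859 − 44.985255)/3 = 34.987394
I_{2,2} = (16·34.987394 − 36.653894) / 15 = 34.876294
(Column j=1 coincides with Simpson's rule on the same nodes.)

34.8763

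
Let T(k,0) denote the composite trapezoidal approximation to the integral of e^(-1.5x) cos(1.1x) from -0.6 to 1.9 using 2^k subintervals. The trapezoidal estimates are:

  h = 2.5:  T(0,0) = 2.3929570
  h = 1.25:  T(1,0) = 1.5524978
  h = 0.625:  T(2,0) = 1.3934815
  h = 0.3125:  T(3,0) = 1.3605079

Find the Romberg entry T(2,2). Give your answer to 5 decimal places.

1.34502

T(1,1) = 1.5524978 + (1.5524978 − 2.3929570)/3 = 1.2723447
T(2,1) = (4·1.3934815 − 1.5524978) / 3 = 1.3404761
T(2,2) = (16·1.3404761 − 1.2723447) / 15 = 1.3450182
(Column j=1 coincides with Simpson's rule on the same nodes.)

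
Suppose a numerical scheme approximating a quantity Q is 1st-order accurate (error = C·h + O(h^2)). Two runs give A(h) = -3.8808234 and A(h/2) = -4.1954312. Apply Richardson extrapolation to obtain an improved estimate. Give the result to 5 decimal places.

The leading error scales as h; refining by a factor of 2 reduces it by 2^1 = 2.
Extrapolated value = (2·A(h/2) − A(h)) / (2 − 1)
= (2·(-4.1954312) − (-3.8808234)) / 1
= -4.5100390 / 1 = -4.5100390

-4.51004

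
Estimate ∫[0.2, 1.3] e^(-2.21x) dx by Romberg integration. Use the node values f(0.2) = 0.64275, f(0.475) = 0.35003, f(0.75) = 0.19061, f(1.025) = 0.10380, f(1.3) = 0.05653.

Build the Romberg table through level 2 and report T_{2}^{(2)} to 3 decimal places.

T_{0}^{(0)} (trapezoid, 1 panel, h=1.1000): 0.38460
T_{1}^{(0)} (trapezoid, 2 panels, h=0.5500): 0.29714
T_{2}^{(0)} (trapezoid, 4 panels, h=0.2750): 0.27337
T_{1}^{(1)} = 0.29714 + (0.29714 − 0.38460)/3 = 0.26799
T_{2}^{(1)} = 0.27337 + (0.27337 − 0.29714)/3 = 0.26545
T_{2}^{(2)} = 0.26545 + (0.26545 − 0.26799)/15 = 0.26528

0.265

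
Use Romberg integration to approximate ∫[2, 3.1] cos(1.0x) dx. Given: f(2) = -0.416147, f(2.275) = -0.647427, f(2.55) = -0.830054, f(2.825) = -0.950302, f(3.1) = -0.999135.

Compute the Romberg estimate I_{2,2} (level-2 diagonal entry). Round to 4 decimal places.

I_{0,0} (trapezoid, 1 panel, h=1.1000): -0.778405
I_{1,0} (trapezoid, 2 panels, h=0.5500): -0.845732
I_{2,0} (trapezoid, 4 panels, h=0.2750): -0.862242
I_{1,1} = -0.845732 + (-0.845732 − (-0.778405))/3 = -0.868174
I_{2,1} = -0.862242 + (-0.862242 − (-0.845732))/3 = -0.867745
I_{2,2} = -0.867745 + (-0.867745 − (-0.868174))/15 = -0.867716

-0.8677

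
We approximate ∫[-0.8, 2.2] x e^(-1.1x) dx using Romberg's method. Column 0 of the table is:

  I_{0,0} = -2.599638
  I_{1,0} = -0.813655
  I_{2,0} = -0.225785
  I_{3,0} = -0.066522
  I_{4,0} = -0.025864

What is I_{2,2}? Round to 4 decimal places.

Richardson extrapolation on the trapezoidal column (denominator 4−1=3):
I_{1,1} = (4·(-0.813655) − (-2.599638)) / 3 = -0.218327
I_{2,1} = (4·(-0.225785) − (-0.813655)) / 3 = -0.029828
I_{2,2} = (16·(-0.029828) − (-0.218327)) / 15 = -0.017261
(Column j=1 coincides with Simpson's rule on the same nodes.)

-0.0173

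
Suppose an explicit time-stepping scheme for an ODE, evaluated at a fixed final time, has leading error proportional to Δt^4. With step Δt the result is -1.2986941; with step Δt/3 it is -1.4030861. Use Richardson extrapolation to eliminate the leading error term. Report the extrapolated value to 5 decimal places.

Extrapolated value = (81·A(Δt/3) − A(Δt)) / (81 − 1)
= (81·(-1.4030861) − (-1.2986941)) / 80
= -112.3512800 / 80 = -1.4043910

-1.40439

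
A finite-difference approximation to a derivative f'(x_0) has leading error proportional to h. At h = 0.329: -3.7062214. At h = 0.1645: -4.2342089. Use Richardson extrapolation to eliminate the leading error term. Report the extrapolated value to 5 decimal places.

The leading error scales as h; refining by a factor of 2 reduces it by 2^1 = 2.
Extrapolated value = (2·A(h/2) − A(h)) / (2 − 1)
= (2·(-4.2342089) − (-3.7062214)) / 1
= -4.7621964 / 1 = -4.7621964

-4.76220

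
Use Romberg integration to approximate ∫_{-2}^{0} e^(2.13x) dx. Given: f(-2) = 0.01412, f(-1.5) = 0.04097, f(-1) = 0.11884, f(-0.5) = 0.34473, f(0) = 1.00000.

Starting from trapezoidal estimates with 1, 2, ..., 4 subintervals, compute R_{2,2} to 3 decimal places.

0.464

R_{0,0} (trapezoid, 1 panel, h=2.0000): 1.01412
R_{1,0} (trapezoid, 2 panels, h=1.0000): 0.62590
R_{2,0} (trapezoid, 4 panels, h=0.5000): 0.50580
R_{1,1} = 0.62590 + (0.62590 − 1.01412)/3 = 0.49649
R_{2,1} = 0.50580 + (0.50580 − 0.62590)/3 = 0.46577
R_{2,2} = 0.46577 + (0.46577 − 0.49649)/15 = 0.46372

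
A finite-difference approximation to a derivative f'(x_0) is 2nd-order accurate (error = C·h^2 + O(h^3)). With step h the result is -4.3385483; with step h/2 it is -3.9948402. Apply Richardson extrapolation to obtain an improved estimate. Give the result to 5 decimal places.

-3.88027

The leading error scales as h^2; refining by a factor of 2 reduces it by 2^2 = 4.
Extrapolated value = (4·A(h/2) − A(h)) / (4 − 1)
= (4·(-3.9948402) − (-4.3385483)) / 3
= -11.6408125 / 3 = -3.8802708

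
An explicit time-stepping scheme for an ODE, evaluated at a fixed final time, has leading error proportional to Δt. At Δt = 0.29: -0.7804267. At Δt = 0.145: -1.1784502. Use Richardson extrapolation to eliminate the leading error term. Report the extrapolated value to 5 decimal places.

The leading error scales as Δt; refining by a factor of 2 reduces it by 2^1 = 2.
Extrapolated value = (2·A(Δt/2) − A(Δt)) / (2 − 1)
= (2·(-1.1784502) − (-0.7804267)) / 1
= -1.5764737 / 1 = -1.5764737

-1.57647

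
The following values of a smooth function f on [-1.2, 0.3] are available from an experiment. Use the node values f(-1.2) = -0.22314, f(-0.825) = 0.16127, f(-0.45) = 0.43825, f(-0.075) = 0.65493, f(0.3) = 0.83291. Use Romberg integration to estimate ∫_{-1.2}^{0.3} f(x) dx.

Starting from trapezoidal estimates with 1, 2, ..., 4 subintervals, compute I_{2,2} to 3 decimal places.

I_{0,0} (trapezoid, 1 panel, h=1.5000): 0.45733
I_{1,0} (trapezoid, 2 panels, h=0.7500): 0.55735
I_{2,0} (trapezoid, 4 panels, h=0.3750): 0.58475
I_{1,1} = 0.55735 + (0.55735 − 0.45733)/3 = 0.59069
I_{2,1} = 0.58475 + (0.58475 − 0.55735)/3 = 0.59388
I_{2,2} = 0.59388 + (0.59388 − 0.59069)/15 = 0.59409

0.594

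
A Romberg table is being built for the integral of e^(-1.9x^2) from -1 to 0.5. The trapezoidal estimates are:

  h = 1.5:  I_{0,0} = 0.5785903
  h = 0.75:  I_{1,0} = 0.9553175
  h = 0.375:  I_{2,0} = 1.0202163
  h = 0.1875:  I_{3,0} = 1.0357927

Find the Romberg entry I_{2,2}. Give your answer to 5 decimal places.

1.03925

Richardson extrapolation on the trapezoidal column (denominator 4−1=3):
I_{1,1} = 0.9553175 + (0.9553175 − 0.5785903)/3 = 1.0808932
I_{2,1} = 1.0202163 + (1.0202163 − 0.9553175)/3 = 1.0418492
I_{2,2} = 1.0418492 + (1.0418492 − 1.0808932)/15 = 1.0392463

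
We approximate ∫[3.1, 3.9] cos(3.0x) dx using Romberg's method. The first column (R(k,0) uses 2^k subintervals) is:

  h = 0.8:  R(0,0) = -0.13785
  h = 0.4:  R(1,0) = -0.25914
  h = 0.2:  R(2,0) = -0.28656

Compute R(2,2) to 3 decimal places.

R(1,1) = -0.25914 + (-0.25914 − (-0.13785))/3 = -0.29957
R(2,1) = (4·(-0.28656) − (-0.25914)) / 3 = -0.29570
R(2,2) = -0.29570 + (-0.29570 − (-0.29957))/15 = -0.29544

-0.295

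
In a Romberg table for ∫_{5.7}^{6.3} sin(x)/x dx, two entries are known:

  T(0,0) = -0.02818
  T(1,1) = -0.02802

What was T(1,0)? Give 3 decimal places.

From T(1,1) = (4·T(1,0) − T(0,0))/3, solve for T(1,0):
4·T(1,0) = 3·(-0.02802) + (-0.02818) = -0.11224
T(1,0) = -0.02806

-0.028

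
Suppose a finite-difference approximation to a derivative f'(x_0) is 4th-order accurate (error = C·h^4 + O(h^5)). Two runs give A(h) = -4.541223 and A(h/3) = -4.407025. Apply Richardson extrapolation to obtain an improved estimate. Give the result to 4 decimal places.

Extrapolated value = (81·A(h/3) − A(h)) / (81 − 1)
= (81·(-4.407025) − (-4.541223)) / 80
= -352.427802 / 80 = -4.405348

-4.4053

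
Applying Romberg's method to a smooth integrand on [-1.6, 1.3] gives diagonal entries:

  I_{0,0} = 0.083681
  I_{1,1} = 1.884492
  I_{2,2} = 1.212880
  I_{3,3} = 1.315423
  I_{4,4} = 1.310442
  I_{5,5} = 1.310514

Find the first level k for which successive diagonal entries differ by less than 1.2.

k = 2

|I_{1,1} − I_{0,0}| = 1.800811 ≥ 1.2
|I_{2,2} − I_{1,1}| = 0.671612 < 1.2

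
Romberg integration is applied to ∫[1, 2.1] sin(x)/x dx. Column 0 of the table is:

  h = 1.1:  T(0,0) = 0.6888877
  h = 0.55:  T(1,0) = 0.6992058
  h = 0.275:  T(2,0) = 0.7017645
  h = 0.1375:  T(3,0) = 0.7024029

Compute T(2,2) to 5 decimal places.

Richardson extrapolation on the trapezoidal column (denominator 4−1=3):
T(1,1) = (4·0.6992058 − 0.6888877) / 3 = 0.7026452
T(2,1) = (4·0.7017645 − 0.6992058) / 3 = 0.7026174
T(2,2) = 0.7026174 + (0.7026174 − 0.7026452)/15 = 0.7026155

0.70262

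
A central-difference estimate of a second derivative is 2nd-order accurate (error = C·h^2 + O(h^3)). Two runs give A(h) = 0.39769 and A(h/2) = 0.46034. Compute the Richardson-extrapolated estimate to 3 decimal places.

The leading error scales as h^2; refining by a factor of 2 reduces it by 2^2 = 4.
Extrapolated value = (4·A(h/2) − A(h)) / (4 − 1)
= (4·0.46034 − 0.39769) / 3
= 1.44367 / 3 = 0.48122

0.481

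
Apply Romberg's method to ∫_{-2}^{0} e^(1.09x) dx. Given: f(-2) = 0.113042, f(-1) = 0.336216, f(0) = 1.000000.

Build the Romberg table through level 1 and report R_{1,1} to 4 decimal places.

0.8193

R_{0,0} (trapezoid, 1 panel, h=2.0000): 1.113042
R_{1,0} (trapezoid, 2 panels, h=1.0000): 0.892737
R_{1,1} = 0.892737 + (0.892737 − 1.113042)/3 = 0.819302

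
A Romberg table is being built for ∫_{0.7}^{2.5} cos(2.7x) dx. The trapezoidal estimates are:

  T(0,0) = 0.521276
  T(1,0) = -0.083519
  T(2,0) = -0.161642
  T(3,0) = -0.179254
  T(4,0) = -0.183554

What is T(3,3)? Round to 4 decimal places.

Richardson extrapolation on the trapezoidal column (denominator 4−1=3):
T(1,1) = -0.083519 + (-0.083519 − 0.521276)/3 = -0.285117
T(2,1) = -0.161642 + (-0.161642 − (-0.083519))/3 = -0.187683
T(3,1) = -0.179254 + (-0.179254 − (-0.161642))/3 = -0.185125
T(2,2) = -0.187683 + (-0.187683 − (-0.285117))/15 = -0.181187
T(3,2) = (16·(-0.185125) − (-0.187683)) / 15 = -0.184954
T(3,3) = (64·(-0.184954) − (-0.181187)) / 63 = -0.185014
(Column j=1 coincides with Simpson's rule on the same nodes.)

-0.1850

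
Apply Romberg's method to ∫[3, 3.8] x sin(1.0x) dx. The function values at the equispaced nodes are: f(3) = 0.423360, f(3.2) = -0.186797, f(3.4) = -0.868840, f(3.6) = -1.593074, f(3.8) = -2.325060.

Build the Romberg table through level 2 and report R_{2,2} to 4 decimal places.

R_{0,0} (trapezoid, 1 panel, h=0.8000): -0.760680
R_{1,0} (trapezoid, 2 panels, h=0.4000): -0.727876
R_{2,0} (trapezoid, 4 panels, h=0.2000): -0.719912
R_{1,1} = -0.727876 + (-0.727876 − (-0.760680))/3 = -0.716941
R_{2,1} = -0.719912 + (-0.719912 − (-0.727876))/3 = -0.717257
R_{2,2} = -0.717257 + (-0.717257 − (-0.716941))/15 = -0.717278

-0.7173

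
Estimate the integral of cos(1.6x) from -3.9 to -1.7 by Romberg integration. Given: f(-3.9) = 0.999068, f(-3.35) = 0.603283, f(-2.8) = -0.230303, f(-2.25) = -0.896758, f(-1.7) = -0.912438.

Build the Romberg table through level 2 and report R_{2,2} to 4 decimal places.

R_{0,0} (trapezoid, 1 panel, h=2.2000): 0.095293
R_{1,0} (trapezoid, 2 panels, h=1.1000): -0.205687
R_{2,0} (trapezoid, 4 panels, h=0.5500): -0.264255
R_{1,1} = -0.205687 + (-0.205687 − 0.095293)/3 = -0.306014
R_{2,1} = -0.264255 + (-0.264255 − (-0.205687))/3 = -0.283778
R_{2,2} = -0.283778 + (-0.283778 − (-0.306014))/15 = -0.282296

-0.2823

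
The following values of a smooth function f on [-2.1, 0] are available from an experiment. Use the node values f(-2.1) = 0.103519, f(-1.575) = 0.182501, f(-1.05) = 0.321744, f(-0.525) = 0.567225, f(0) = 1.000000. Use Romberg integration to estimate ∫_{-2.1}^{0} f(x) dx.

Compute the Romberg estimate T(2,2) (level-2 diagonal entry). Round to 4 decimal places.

T(0,0) (trapezoid, 1 panel, h=2.1000): 1.158695
T(1,0) (trapezoid, 2 panels, h=1.0500): 0.917179
T(2,0) (trapezoid, 4 panels, h=0.5250): 0.852195
T(1,1) = 0.917179 + (0.917179 − 1.158695)/3 = 0.836674
T(2,1) = 0.852195 + (0.852195 − 0.917179)/3 = 0.830534
T(2,2) = 0.830534 + (0.830534 − 0.836674)/15 = 0.830125

0.8301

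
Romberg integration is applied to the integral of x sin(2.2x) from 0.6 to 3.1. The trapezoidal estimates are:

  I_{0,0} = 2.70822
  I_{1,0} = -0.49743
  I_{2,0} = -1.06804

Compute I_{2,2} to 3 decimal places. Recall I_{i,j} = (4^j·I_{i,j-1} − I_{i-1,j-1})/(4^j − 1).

Richardson extrapolation on the trapezoidal column (denominator 4−1=3):
I_{1,1} = -0.49743 + (-0.49743 − 2.70822)/3 = -1.56598
I_{2,1} = -1.06804 + (-1.06804 − (-0.49743))/3 = -1.25824
I_{2,2} = (16·(-1.25824) − (-1.56598)) / 15 = -1.23772

-1.238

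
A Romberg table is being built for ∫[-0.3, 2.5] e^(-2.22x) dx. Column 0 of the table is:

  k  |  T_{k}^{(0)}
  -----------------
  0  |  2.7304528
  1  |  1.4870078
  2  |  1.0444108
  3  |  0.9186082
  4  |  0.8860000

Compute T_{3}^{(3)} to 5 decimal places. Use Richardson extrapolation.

0.87517

Richardson extrapolation on the trapezoidal column (denominator 4−1=3):
T_{1}^{(1)} = (4·1.4870078 − 2.7304528) / 3 = 1.0725261
T_{2}^{(1)} = (4·1.0444108 − 1.4870078) / 3 = 0.8968785
T_{3}^{(1)} = 0.9186082 + (0.9186082 − 1.0444108)/3 = 0.8766740
T_{2}^{(2)} = (16·0.8968785 − 1.0725261) / 15 = 0.8851687
T_{3}^{(2)} = (16·0.8766740 − 0.8968785) / 15 = 0.8753270
T_{3}^{(3)} = (64·0.8753270 − 0.8851687) / 63 = 0.8751708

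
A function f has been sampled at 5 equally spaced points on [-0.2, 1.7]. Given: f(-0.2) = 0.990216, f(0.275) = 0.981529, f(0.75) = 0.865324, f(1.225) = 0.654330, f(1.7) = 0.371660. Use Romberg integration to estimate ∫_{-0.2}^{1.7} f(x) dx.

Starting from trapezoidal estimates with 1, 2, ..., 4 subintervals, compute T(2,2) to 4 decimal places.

1.5256

T(0,0) (trapezoid, 1 panel, h=1.9000): 1.293782
T(1,0) (trapezoid, 2 panels, h=0.9500): 1.468949
T(2,0) (trapezoid, 4 panels, h=0.4750): 1.511507
T(1,1) = 1.468949 + (1.468949 − 1.293782)/3 = 1.527338
T(2,1) = 1.511507 + (1.511507 − 1.468949)/3 = 1.525693
T(2,2) = 1.525693 + (1.525693 − 1.527338)/15 = 1.525583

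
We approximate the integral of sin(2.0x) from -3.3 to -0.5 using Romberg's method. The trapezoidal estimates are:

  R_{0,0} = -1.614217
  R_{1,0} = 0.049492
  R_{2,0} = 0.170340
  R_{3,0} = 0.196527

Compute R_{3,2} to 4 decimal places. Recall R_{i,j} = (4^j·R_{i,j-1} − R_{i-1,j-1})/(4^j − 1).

R_{2,1} = 0.170340 + (0.170340 − 0.049492)/3 = 0.210623
R_{3,1} = (4·0.196527 − 0.170340) / 3 = 0.205256
R_{3,2} = 0.205256 + (0.205256 − 0.210623)/15 = 0.204898

0.2049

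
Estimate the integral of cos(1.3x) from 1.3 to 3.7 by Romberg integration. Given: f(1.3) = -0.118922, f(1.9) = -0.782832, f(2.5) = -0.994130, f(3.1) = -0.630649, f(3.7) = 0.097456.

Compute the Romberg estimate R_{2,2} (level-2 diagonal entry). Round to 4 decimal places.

-1.5283

R_{0,0} (trapezoid, 1 panel, h=2.4000): -0.025759
R_{1,0} (trapezoid, 2 panels, h=1.2000): -1.205836
R_{2,0} (trapezoid, 4 panels, h=0.6000): -1.451006
R_{1,1} = -1.205836 + (-1.205836 − (-0.025759))/3 = -1.599195
R_{2,1} = -1.451006 + (-1.451006 − (-1.205836))/3 = -1.532729
R_{2,2} = -1.532729 + (-1.532729 − (-1.599195))/15 = -1.528298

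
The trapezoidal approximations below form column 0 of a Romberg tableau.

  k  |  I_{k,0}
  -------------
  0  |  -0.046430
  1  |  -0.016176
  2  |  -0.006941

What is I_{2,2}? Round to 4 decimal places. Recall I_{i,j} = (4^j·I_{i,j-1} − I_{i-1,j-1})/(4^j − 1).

-0.0037

Richardson extrapolation on the trapezoidal column (denominator 4−1=3):
I_{1,1} = -0.016176 + (-0.016176 − (-0.046430))/3 = -0.006091
I_{2,1} = -0.006941 + (-0.006941 − (-0.016176))/3 = -0.003863
I_{2,2} = -0.003863 + (-0.003863 − (-0.006091))/15 = -0.003714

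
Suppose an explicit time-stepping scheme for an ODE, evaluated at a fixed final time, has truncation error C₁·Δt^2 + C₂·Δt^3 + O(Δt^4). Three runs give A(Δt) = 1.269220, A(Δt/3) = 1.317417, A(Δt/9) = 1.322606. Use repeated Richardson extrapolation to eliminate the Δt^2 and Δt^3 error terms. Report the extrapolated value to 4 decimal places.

First eliminate the Δt^2 term (factor 3^2 = 9):
  B₁ = (9·1.317417 − 1.269220)/8 = 1.323442
  B₂ = (9·1.322606 − 1.317417)/8 = 1.323255
Then eliminate the Δt^3 term (factor 3^3 = 27):
  (27·1.323255 − 1.323442)/26 = 1.323248

1.3232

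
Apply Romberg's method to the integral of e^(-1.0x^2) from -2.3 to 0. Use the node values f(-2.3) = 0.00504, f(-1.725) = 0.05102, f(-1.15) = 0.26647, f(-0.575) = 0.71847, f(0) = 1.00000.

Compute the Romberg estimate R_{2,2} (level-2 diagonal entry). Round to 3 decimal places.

R_{0,0} (trapezoid, 1 panel, h=2.3000): 1.15580
R_{1,0} (trapezoid, 2 panels, h=1.1500): 0.88434
R_{2,0} (trapezoid, 4 panels, h=0.5750): 0.88463
R_{1,1} = 0.88434 + (0.88434 − 1.15580)/3 = 0.79385
R_{2,1} = 0.88463 + (0.88463 − 0.88434)/3 = 0.88473
R_{2,2} = 0.88473 + (0.88473 − 0.79385)/15 = 0.89079

0.891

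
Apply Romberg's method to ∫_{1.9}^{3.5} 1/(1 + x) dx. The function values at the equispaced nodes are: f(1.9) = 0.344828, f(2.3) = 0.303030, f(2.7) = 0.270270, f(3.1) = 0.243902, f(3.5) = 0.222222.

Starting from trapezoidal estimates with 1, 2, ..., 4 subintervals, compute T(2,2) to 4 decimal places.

0.4394

T(0,0) (trapezoid, 1 panel, h=1.6000): 0.453640
T(1,0) (trapezoid, 2 panels, h=0.8000): 0.443036
T(2,0) (trapezoid, 4 panels, h=0.4000): 0.440291
T(1,1) = 0.443036 + (0.443036 − 0.453640)/3 = 0.439501
T(2,1) = 0.440291 + (0.440291 − 0.443036)/3 = 0.439376
T(2,2) = 0.439376 + (0.439376 − 0.439501)/15 = 0.439368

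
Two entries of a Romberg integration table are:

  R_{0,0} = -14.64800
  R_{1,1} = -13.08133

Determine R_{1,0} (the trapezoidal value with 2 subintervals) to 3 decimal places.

-13.473

From R_{1,1} = (4·R_{1,0} − R_{0,0})/3, solve for R_{1,0}:
4·R_{1,0} = 3·(-13.08133) + (-14.64800) = -53.89199
R_{1,0} = -13.47300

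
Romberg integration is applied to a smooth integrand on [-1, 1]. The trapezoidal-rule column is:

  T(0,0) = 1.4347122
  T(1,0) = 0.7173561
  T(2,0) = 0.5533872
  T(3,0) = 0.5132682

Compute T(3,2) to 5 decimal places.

0.49997

Richardson extrapolation on the trapezoidal column (denominator 4−1=3):
T(2,1) = 0.5533872 + (0.5533872 − 0.7173561)/3 = 0.4987309
T(3,1) = 0.5132682 + (0.5132682 − 0.5533872)/3 = 0.4998952
T(3,2) = (16·0.4998952 − 0.4987309) / 15 = 0.4999728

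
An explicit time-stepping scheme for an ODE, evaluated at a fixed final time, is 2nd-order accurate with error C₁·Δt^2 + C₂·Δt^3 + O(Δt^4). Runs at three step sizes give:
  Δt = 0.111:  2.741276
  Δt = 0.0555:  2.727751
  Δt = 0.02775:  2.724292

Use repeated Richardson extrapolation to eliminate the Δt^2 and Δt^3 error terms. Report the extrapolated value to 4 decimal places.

2.7231

First eliminate the Δt^2 term (factor 2^2 = 4):
  B₁ = (4·2.727751 − 2.741276)/3 = 2.723243
  B₂ = (4·2.724292 − 2.727751)/3 = 2.723139
Then eliminate the Δt^3 term (factor 2^3 = 8):
  (8·2.723139 − 2.723243)/7 = 2.723124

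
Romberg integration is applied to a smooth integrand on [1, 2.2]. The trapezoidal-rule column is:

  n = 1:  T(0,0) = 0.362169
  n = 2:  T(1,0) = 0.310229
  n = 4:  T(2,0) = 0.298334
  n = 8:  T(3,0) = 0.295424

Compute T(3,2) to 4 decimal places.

Richardson extrapolation on the trapezoidal column (denominator 4−1=3):
T(2,1) = 0.298334 + (0.298334 − 0.310229)/3 = 0.294369
T(3,1) = 0.295424 + (0.295424 − 0.298334)/3 = 0.294454
T(3,2) = (16·0.294454 − 0.294369) / 15 = 0.294460
(Column j=1 coincides with Simpson's rule on the same nodes.)

0.2945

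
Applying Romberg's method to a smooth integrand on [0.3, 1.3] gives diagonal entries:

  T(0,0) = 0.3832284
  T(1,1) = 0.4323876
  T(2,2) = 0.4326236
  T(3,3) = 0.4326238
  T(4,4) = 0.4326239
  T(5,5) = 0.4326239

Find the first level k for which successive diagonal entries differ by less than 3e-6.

|T(1,1) − T(0,0)| = 0.0491592 ≥ 3e-6
|T(2,2) − T(1,1)| = 0.0002360 ≥ 3e-6
|T(3,3) − T(2,2)| = 0.0000002 < 3e-6

k = 3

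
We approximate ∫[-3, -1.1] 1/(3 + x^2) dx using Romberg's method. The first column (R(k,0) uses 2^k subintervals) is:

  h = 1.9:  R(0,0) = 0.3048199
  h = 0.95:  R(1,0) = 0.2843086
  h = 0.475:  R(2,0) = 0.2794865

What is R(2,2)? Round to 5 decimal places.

0.27791

Richardson extrapolation on the trapezoidal column (denominator 4−1=3):
R(1,1) = 0.2843086 + (0.2843086 − 0.3048199)/3 = 0.2774715
R(2,1) = 0.2794865 + (0.2794865 − 0.2843086)/3 = 0.2778791
R(2,2) = (16·0.2778791 − 0.2774715) / 15 = 0.2779063
(Column j=1 coincides with Simpson's rule on the same nodes.)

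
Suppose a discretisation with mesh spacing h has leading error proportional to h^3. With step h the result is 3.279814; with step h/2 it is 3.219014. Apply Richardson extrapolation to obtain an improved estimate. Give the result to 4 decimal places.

The leading error scales as h^3; refining by a factor of 2 reduces it by 2^3 = 8.
Extrapolated value = (8·A(h/2) − A(h)) / (8 − 1)
= (8·3.219014 − 3.279814) / 7
= 22.472298 / 7 = 3.210328

3.2103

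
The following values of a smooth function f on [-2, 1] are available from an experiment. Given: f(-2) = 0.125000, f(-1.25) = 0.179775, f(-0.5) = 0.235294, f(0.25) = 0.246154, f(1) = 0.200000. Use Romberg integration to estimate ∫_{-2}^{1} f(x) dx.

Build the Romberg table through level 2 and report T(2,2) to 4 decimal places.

0.6243

T(0,0) (trapezoid, 1 panel, h=3.0000): 0.487500
T(1,0) (trapezoid, 2 panels, h=1.5000): 0.596691
T(2,0) (trapezoid, 4 panels, h=0.7500): 0.617792
T(1,1) = 0.596691 + (0.596691 − 0.487500)/3 = 0.633088
T(2,1) = 0.617792 + (0.617792 − 0.596691)/3 = 0.624826
T(2,2) = 0.624826 + (0.624826 − 0.633088)/15 = 0.624275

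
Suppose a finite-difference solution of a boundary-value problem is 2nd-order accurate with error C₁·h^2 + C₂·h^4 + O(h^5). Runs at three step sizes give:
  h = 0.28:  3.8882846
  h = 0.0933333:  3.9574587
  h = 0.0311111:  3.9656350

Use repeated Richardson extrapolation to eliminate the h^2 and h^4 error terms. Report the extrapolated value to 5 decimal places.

3.96666

First eliminate the h^2 term (factor 3^2 = 9):
  B₁ = (9·3.9574587 − 3.8882846)/8 = 3.9661055
  B₂ = (9·3.9656350 − 3.9574587)/8 = 3.9666570
Then eliminate the h^4 term (factor 3^4 = 81):
  (81·3.9666570 − 3.9661055)/80 = 3.9666639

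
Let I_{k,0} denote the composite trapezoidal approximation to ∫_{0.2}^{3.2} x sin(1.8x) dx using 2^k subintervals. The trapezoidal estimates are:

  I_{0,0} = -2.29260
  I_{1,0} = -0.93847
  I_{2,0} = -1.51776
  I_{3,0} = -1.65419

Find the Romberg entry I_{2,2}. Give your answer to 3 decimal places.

-1.792

I_{1,1} = (4·(-0.93847) − (-2.29260)) / 3 = -0.48709
I_{2,1} = -1.51776 + (-1.51776 − (-0.93847))/3 = -1.71086
I_{2,2} = (16·(-1.71086) − (-0.48709)) / 15 = -1.79244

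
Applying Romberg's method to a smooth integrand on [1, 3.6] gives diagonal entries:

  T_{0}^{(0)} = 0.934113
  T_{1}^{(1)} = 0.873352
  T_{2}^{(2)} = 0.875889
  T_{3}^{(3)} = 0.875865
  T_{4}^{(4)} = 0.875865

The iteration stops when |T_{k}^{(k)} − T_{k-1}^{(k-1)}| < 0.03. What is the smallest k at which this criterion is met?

k = 2

|T_{1}^{(1)} − T_{0}^{(0)}| = 0.060761 ≥ 0.03
|T_{2}^{(2)} − T_{1}^{(1)}| = 0.002537 < 0.03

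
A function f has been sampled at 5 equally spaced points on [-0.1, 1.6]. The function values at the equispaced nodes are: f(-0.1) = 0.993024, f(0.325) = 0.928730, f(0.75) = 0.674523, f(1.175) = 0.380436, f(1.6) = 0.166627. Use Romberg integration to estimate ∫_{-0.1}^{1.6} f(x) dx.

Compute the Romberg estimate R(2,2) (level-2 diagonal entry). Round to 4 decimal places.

1.0975

R(0,0) (trapezoid, 1 panel, h=1.7000): 0.985703
R(1,0) (trapezoid, 2 panels, h=0.8500): 1.066196
R(2,0) (trapezoid, 4 panels, h=0.4250): 1.089494
R(1,1) = 1.066196 + (1.066196 − 0.985703)/3 = 1.093027
R(2,1) = 1.089494 + (1.089494 − 1.066196)/3 = 1.097260
R(2,2) = 1.097260 + (1.097260 − 1.093027)/15 = 1.097542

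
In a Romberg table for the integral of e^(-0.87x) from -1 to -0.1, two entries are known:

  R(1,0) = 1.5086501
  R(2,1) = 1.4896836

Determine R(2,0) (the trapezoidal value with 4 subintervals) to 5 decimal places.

1.49443

From R(2,1) = (4·R(2,0) − R(1,0))/3, solve for R(2,0):
4·R(2,0) = 3·1.4896836 + 1.5086501 = 5.9777009
R(2,0) = 1.4944252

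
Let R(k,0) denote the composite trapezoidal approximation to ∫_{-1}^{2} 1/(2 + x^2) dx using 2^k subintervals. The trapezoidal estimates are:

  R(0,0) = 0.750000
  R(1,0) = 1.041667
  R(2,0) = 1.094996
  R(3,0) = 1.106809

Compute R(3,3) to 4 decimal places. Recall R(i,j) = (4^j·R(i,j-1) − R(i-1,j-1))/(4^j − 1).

Richardson extrapolation on the trapezoidal column (denominator 4−1=3):
R(1,1) = 1.041667 + (1.041667 − 0.750000)/3 = 1.138889
R(2,1) = (4·1.094996 − 1.041667) / 3 = 1.112772
R(3,1) = (4·1.106809 − 1.094996) / 3 = 1.110747
R(2,2) = 1.112772 + (1.112772 − 1.138889)/15 = 1.111031
R(3,2) = 1.110747 + (1.110747 − 1.112772)/15 = 1.110612
R(3,3) = 1.110612 + (1.110612 − 1.111031)/63 = 1.110605
(Column j=1 coincides with Simpson's rule on the same nodes.)

1.1106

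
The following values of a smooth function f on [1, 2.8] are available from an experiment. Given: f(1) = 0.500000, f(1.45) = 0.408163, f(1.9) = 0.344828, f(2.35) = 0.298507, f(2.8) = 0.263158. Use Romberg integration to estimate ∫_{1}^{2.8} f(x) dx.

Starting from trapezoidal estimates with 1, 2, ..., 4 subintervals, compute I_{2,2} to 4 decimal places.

I_{0,0} (trapezoid, 1 panel, h=1.8000): 0.686842
I_{1,0} (trapezoid, 2 panels, h=0.9000): 0.653766
I_{2,0} (trapezoid, 4 panels, h=0.4500): 0.644885
I_{1,1} = 0.653766 + (0.653766 − 0.686842)/3 = 0.642741
I_{2,1} = 0.644885 + (0.644885 − 0.653766)/3 = 0.641925
I_{2,2} = 0.641925 + (0.641925 − 0.642741)/15 = 0.641871

0.6419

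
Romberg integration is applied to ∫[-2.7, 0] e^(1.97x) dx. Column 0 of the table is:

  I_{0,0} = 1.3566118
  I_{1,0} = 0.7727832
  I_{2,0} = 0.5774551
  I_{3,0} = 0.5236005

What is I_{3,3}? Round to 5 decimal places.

Richardson extrapolation on the trapezoidal column (denominator 4−1=3):
I_{1,1} = 0.7727832 + (0.7727832 − 1.3566118)/3 = 0.5781737
I_{2,1} = 0.5774551 + (0.5774551 − 0.7727832)/3 = 0.5123457
I_{3,1} = 0.5236005 + (0.5236005 − 0.5774551)/3 = 0.5056490
I_{2,2} = (16·0.5123457 − 0.5781737) / 15 = 0.5079572
I_{3,2} = 0.5056490 + (0.5056490 − 0.5123457)/15 = 0.5052026
I_{3,3} = 0.5052026 + (0.5052026 − 0.5079572)/63 = 0.5051589

0.50516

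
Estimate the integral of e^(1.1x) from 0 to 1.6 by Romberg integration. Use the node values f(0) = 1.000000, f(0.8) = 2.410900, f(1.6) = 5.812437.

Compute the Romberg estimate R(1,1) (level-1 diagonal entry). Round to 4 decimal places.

R(0,0) (trapezoid, 1 panel, h=1.6000): 5.449950
R(1,0) (trapezoid, 2 panels, h=0.8000): 4.653695
R(1,1) = 4.653695 + (4.653695 − 5.449950)/3 = 4.388277

4.3883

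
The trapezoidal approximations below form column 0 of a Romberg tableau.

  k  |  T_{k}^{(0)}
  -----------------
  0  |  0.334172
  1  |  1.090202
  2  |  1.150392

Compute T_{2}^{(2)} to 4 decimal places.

Richardson extrapolation on the trapezoidal column (denominator 4−1=3):
T_{1}^{(1)} = 1.090202 + (1.090202 − 0.334172)/3 = 1.342212
T_{2}^{(1)} = 1.150392 + (1.150392 − 1.090202)/3 = 1.170455
T_{2}^{(2)} = (16·1.170455 − 1.342212) / 15 = 1.159005

1.1590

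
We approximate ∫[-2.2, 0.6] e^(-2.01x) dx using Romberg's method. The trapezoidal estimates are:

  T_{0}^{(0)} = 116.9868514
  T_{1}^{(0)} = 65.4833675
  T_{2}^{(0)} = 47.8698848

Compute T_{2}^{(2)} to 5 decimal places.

Richardson extrapolation on the trapezoidal column (denominator 4−1=3):
T_{1}^{(1)} = (4·65.4833675 − 116.9868514) / 3 = 48.3155395
T_{2}^{(1)} = 47.8698848 + (47.8698848 − 65.4833675)/3 = 41.9987239
T_{2}^{(2)} = (16·41.9987239 − 48.3155395) / 15 = 41.5776029

41.57760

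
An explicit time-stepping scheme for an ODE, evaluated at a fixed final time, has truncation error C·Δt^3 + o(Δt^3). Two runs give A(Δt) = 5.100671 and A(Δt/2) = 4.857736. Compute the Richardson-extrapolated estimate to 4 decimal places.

4.8230

The leading error scales as Δt^3; refining by a factor of 2 reduces it by 2^3 = 8.
Extrapolated value = (8·A(Δt/2) − A(Δt)) / (8 − 1)
= (8·4.857736 − 5.100671) / 7
= 33.761217 / 7 = 4.823031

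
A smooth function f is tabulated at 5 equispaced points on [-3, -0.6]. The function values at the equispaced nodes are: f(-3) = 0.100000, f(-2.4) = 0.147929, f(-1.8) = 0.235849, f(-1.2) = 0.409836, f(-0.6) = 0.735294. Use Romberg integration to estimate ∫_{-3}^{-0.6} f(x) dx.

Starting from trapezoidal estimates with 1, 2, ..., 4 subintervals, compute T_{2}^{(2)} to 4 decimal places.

0.7074

T_{0}^{(0)} (trapezoid, 1 panel, h=2.4000): 1.002353
T_{1}^{(0)} (trapezoid, 2 panels, h=1.2000): 0.784195
T_{2}^{(0)} (trapezoid, 4 panels, h=0.6000): 0.726757
T_{1}^{(1)} = 0.784195 + (0.784195 − 1.002353)/3 = 0.711476
T_{2}^{(1)} = 0.726757 + (0.726757 − 0.784195)/3 = 0.707611
T_{2}^{(2)} = 0.707611 + (0.707611 − 0.711476)/15 = 0.707353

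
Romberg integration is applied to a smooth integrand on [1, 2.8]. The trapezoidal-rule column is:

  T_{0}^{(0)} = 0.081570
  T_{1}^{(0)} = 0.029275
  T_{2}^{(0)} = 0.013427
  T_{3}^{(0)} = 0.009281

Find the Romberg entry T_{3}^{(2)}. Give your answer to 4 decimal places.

T_{2}^{(1)} = (4·0.013427 − 0.029275) / 3 = 0.008144
T_{3}^{(1)} = 0.009281 + (0.009281 − 0.013427)/3 = 0.007899
T_{3}^{(2)} = 0.007899 + (0.007899 − 0.008144)/15 = 0.007883

0.0079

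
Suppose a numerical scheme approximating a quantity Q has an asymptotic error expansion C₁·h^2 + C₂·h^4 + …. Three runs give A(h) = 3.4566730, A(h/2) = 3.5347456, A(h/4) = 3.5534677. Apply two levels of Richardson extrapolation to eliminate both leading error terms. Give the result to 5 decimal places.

First eliminate the h^2 term (factor 2^2 = 4):
  B₁ = (4·3.5347456 − 3.4566730)/3 = 3.5607698
  B₂ = (4·3.5534677 − 3.5347456)/3 = 3.5597084
Then eliminate the h^4 term (factor 2^4 = 16):
  (16·3.5597084 − 3.5607698)/15 = 3.5596376

3.55964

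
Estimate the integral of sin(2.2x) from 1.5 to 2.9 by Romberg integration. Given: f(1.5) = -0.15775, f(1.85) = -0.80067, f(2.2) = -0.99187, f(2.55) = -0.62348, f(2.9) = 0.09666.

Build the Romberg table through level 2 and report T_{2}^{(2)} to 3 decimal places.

-0.901

T_{0}^{(0)} (trapezoid, 1 panel, h=1.4000): -0.04276
T_{1}^{(0)} (trapezoid, 2 panels, h=0.7000): -0.71569
T_{2}^{(0)} (trapezoid, 4 panels, h=0.3500): -0.85630
T_{1}^{(1)} = -0.71569 + (-0.71569 − (-0.04276))/3 = -0.94000
T_{2}^{(1)} = -0.85630 + (-0.85630 − (-0.71569))/3 = -0.90317
T_{2}^{(2)} = -0.90317 + (-0.90317 − (-0.94000))/15 = -0.90071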